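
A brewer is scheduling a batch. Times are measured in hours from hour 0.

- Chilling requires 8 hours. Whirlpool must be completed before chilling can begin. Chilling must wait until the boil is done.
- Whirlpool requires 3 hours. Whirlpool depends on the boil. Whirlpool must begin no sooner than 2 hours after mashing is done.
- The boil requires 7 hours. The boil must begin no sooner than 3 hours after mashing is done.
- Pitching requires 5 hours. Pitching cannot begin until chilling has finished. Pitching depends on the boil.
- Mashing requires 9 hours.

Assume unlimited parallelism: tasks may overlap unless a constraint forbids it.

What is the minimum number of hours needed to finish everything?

35

Mashing can start immediately at hour 0; it finishes at hour 9.
After mashing (finishes hour 9, plus 3-hour gap → hour 12), the boil can start at hour 12 and finishes at hour 19.
For whirlpool: the boil (finishes hour 19); mashing (finishes hour 9, plus 2-hour gap → hour 11). Taking the maximum gives a start of hour 19, and it finishes at 19 + 3 = hour 22.
Chilling needs all of whirlpool (finishes hour 22); the boil (finishes hour 19). That puts its earliest start at hour 22; it finishes at 22 + 8 = hour 30.
Pitching has to wait for chilling (finishes hour 30); the boil (finishes hour 19). The latest of these is hour 30, so pitching runs hour 30 to 30 + 5 = hour 35.
All tasks are finished once the last one completes. Finish times: Mashing at 9, The boil at 19, Whirlpool at 22, Chilling at 30, Pitching at 35. The latest is hour 35.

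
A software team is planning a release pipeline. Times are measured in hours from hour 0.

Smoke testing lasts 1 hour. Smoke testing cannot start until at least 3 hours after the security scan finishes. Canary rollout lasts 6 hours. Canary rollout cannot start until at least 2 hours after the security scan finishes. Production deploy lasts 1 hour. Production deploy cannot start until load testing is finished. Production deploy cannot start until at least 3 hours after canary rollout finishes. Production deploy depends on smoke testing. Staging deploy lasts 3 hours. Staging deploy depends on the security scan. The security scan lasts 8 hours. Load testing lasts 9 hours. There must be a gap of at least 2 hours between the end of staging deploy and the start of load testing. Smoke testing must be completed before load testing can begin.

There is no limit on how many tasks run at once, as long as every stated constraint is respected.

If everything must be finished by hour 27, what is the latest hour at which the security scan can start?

Production deploy has no dependents, so it just needs to finish by hour 27. Starting by 27 − 1 = hour 26 achieves that.
Load testing feeds into production deploy (must start by hour 26); so load testing must finish by hour 26 and therefore start by hour 17.
Staging deploy feeds into load testing (must start by hour 17, minus 2-hour gap → hour 15); so staging deploy must finish by hour 15 and therefore start by hour 12.
Smoke testing has several dependents: load testing (must start by hour 17); production deploy (must start by hour 26). The earliest of those limits is hour 17, so smoke testing must start by 17 − 1 = hour 16.
Since production deploy (must start by hour 26, minus 3-hour gap → hour 23) depends on it, canary rollout must finish by hour 23. Backing off its 6-hour duration gives a latest start of hour 17.
The security scan must finish in time for staging deploy (must start by hour 12); smoke testing (must start by hour 16, minus 3-hour gap → hour 13); canary rollout (must start by hour 17, minus 2-hour gap → hour 15). The tightest is hour 12, so the security scan must start by 12 − 8 = hour 4.

4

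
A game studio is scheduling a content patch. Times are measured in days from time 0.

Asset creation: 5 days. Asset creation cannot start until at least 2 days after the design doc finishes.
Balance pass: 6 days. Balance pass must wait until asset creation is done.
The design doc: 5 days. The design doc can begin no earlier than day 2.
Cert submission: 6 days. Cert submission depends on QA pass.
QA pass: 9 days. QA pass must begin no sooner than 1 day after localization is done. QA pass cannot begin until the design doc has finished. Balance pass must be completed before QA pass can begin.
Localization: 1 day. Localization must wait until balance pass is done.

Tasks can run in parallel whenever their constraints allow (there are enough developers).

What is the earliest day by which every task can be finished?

37

The design doc waits on its own release at day 2, so it starts at day 2 and finishes at 2 + 5 = day 7.
Asset creation waits on the design doc (finishes day 7, plus 2-day gap → day 9), so it starts at day 9 and finishes at 9 + 5 = day 14.
After asset creation (finishes day 14), balance pass can start at day 14 and finishes at day 20.
After balance pass (finishes day 20), localization can start at day 20 and finishes at day 21.
QA pass cannot start until localization (finishes day 21, plus 1-day gap → day 22); the design doc (finishes day 7); balance pass (finishes day 20). The controlling bound is day 22, so QA pass finishes at 22 + 9 = day 31.
Cert submission waits on QA pass (finishes day 31), so it starts at day 31 and finishes at 31 + 6 = day 37.
All tasks are finished once the last one completes. Finish times: The design doc at 7, Asset creation at 14, Balance pass at 20, Localization at 21, QA pass at 31, Cert submission at 37. The latest is day 37.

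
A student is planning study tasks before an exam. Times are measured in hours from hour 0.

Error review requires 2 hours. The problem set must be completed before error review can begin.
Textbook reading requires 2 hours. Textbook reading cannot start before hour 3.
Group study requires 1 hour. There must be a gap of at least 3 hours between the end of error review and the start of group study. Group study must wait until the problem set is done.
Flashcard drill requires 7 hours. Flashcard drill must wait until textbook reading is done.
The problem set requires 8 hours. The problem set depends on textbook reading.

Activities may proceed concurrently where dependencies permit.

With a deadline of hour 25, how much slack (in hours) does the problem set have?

6

After its own release at hour 3, textbook reading can start at hour 3 and finishes at hour 5.
The problem set cannot begin until textbook reading (finishes hour 5). It runs from hour 5 to 5 + 8 = hour 13.

Working backward from the deadline:
Nothing follows group study; the deadline of hour 25 is its only limit. It must start by 25 − 1 = hour 24.
Since group study (must start by hour 24, minus 3-hour gap → hour 21) depends on it, error review must finish by hour 21. Backing off its 2-hour duration gives a latest start of hour 19.
For the problem set: error review (must start by hour 19); group study (must start by hour 24). The most restrictive is hour 19; with an 8-hour duration, the problem set must start by hour 11.
So the problem set can start as early as hour 5 and as late as hour 11, giving 11 − 5 = 6 hours of slack.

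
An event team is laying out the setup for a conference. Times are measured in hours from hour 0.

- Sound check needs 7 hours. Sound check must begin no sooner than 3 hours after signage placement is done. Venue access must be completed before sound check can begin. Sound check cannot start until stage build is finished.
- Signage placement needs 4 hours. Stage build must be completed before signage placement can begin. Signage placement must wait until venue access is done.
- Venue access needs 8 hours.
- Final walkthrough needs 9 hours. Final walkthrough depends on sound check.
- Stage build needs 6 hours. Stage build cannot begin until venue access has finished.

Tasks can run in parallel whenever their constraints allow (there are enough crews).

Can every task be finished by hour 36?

No

Venue access has no prerequisites, so it starts at hour 0 and finishes at hour 8.
After venue access (finishes hour 8), stage build can start at hour 8 and finishes at hour 14.
Signage placement cannot start until stage build (finishes hour 14); venue access (finishes hour 8). The controlling bound is hour 14, so signage placement finishes at 14 + 4 = hour 18.
Sound check cannot start until signage placement (finishes hour 18, plus 3-hour gap → hour 21); venue access (finishes hour 8); stage build (finishes hour 14). The controlling bound is hour 21, so sound check finishes at 21 + 7 = hour 28.
Final walkthrough waits on sound check (finishes hour 28), so it starts at hour 28 and finishes at 28 + 9 = hour 37.
The earliest everything can be done is hour 37, which is after the deadline of 36, so it is not possible.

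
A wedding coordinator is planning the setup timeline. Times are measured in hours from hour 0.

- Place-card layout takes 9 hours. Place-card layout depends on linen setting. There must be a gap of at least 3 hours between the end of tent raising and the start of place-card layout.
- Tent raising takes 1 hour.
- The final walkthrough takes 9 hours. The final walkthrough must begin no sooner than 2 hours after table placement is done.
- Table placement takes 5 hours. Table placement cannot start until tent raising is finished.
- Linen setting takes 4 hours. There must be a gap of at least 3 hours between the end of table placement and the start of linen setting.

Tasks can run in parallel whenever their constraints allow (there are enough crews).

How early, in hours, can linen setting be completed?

Tent raising can start immediately at hour 0; it finishes at hour 1.
After tent raising (finishes hour 1), table placement can start at hour 1 and finishes at hour 6.
Linen setting waits on table placement (finishes hour 6, plus 3-hour gap → hour 9), so it starts at hour 9 and finishes at 9 + 4 = hour 13.

13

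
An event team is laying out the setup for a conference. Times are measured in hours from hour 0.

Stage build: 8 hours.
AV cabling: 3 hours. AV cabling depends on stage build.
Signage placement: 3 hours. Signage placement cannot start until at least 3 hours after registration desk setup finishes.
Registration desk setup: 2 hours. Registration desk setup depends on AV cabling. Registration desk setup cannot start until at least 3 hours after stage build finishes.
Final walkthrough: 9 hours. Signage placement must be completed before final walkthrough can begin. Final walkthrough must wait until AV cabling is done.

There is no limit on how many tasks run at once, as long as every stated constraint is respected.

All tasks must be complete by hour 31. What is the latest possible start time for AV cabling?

11

Final walkthrough must finish by hour 31; it takes 9 hours, so it must start by 31 − 9 = hour 22.
Signage placement feeds into final walkthrough (must start by hour 22); so signage placement must finish by hour 22 and therefore start by hour 19.
Registration desk setup feeds into signage placement (must start by hour 19, minus 3-hour gap → hour 16); so registration desk setup must finish by hour 16 and therefore start by hour 14.
AV cabling must finish in time for registration desk setup (must start by hour 14); final walkthrough (must start by hour 22). The tightest is hour 14, so AV cabling must start by 14 − 3 = hour 11.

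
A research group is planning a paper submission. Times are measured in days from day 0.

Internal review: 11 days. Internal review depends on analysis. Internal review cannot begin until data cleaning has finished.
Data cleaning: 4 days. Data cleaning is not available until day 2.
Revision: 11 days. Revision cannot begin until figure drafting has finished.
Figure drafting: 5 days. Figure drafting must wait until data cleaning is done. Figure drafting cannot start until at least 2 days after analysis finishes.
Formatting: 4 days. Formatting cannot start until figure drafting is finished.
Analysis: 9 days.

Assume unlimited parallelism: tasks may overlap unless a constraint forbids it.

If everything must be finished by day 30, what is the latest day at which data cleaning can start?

Revision must finish by day 30; it takes 11 days, so it must start by 30 − 11 = day 19.
Formatting has no dependents, so it just needs to finish by day 30. Starting by 30 − 4 = day 26 achieves that.
Figure drafting must finish in time for revision (must start by day 19); formatting (must start by day 26). The tightest is day 19, so figure drafting must start by 19 − 5 = day 14.
Internal review must finish by day 30; it takes 11 days, so it must start by 30 − 11 = day 19.
Data cleaning feeds figure drafting (must start by day 14); internal review (must start by day 19). Taking the minimum, data cleaning must finish by day 14 and start by 14 − 4 = day 10.

10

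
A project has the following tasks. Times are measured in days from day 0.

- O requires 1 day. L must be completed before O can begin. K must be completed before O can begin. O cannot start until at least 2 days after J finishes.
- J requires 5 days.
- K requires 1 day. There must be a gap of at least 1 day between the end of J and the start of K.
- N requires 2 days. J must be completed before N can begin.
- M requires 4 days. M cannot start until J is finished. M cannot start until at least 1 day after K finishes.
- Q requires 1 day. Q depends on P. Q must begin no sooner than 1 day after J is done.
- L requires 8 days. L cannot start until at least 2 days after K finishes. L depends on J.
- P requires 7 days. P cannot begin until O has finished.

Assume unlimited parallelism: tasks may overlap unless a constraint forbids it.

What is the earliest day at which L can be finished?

J has no prerequisites, so it starts at day 0 and finishes at day 5.
K cannot begin until J (finishes day 5, plus 1-day gap → day 6). It runs from day 6 to 6 + 1 = day 7.
L has to wait for K (finishes day 7, plus 2-day gap → day 9); J (finishes day 5). The latest of these is day 9, so L runs day 9 to 9 + 8 = day 17.

17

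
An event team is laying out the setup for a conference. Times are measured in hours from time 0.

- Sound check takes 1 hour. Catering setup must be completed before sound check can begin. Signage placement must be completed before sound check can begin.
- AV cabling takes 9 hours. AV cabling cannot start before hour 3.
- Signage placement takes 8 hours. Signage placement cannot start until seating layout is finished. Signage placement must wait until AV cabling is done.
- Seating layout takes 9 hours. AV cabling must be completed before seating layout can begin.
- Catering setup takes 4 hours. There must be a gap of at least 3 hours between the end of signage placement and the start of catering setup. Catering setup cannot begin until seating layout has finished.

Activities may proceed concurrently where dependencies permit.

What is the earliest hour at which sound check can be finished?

37

AV cabling cannot begin until its own release at hour 3. It runs from hour 3 to 3 + 9 = hour 12.
After AV cabling (finishes hour 12), seating layout can start at hour 12 and finishes at hour 21.
For signage placement: seating layout (finishes hour 21); AV cabling (finishes hour 12). Taking the maximum gives a start of hour 21, and it finishes at 21 + 8 = hour 29.
For catering setup: signage placement (finishes hour 29, plus 3-hour gap → hour 32); seating layout (finishes hour 21). Taking the maximum gives a start of hour 32, and it finishes at 32 + 4 = hour 36.
For sound check: catering setup (finishes hour 36); signage placement (finishes hour 29). Taking the maximum gives a start of hour 36, and it finishes at 36 + 1 = hour 37.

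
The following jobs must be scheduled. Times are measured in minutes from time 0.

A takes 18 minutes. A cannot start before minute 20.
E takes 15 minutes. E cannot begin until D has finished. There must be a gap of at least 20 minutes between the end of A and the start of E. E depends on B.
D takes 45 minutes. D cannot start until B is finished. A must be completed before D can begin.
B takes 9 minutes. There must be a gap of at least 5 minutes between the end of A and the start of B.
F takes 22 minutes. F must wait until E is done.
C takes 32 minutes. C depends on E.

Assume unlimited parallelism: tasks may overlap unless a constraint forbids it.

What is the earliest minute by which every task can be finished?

144

A waits on its own release at minute 20, so it starts at minute 20 and finishes at 20 + 18 = minute 38.
After A (finishes minute 38, plus 5-minute gap → minute 43), B can start at minute 43 and finishes at minute 52.
D cannot start until B (finishes minute 52); A (finishes minute 38). The controlling bound is minute 52, so D finishes at 52 + 45 = minute 97.
E needs all of D (finishes minute 97); A (finishes minute 38, plus 20-minute gap → minute 58); B (finishes minute 52). That puts its earliest start at minute 97; it finishes at 97 + 15 = minute 112.
F cannot begin until E (finishes minute 112). It runs from minute 112 to 112 + 22 = minute 134.
C waits on E (finishes minute 112), so it starts at minute 112 and finishes at 112 + 32 = minute 144.
All tasks are finished once the last one completes. Finish times: A at 38, B at 52, C at 144, D at 97, E at 112, F at 134. The latest is minute 144.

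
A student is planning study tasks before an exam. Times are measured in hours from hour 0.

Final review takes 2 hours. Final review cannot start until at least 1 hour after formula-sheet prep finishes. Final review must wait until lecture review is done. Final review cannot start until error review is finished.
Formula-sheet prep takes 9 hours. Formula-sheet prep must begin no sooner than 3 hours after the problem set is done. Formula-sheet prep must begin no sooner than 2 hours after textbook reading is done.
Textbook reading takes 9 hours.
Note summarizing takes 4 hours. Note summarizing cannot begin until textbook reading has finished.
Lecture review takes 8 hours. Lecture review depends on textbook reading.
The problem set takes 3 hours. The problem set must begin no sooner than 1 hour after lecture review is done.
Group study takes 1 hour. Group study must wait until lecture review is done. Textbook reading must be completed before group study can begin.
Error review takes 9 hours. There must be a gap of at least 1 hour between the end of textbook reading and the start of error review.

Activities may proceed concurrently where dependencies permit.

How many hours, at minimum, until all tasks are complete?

36

Textbook reading can start immediately at hour 0; it finishes at hour 9.
Note summarizing cannot begin until textbook reading (finishes hour 9). It runs from hour 9 to 9 + 4 = hour 13.
Error review cannot begin until textbook reading (finishes hour 9, plus 1-hour gap → hour 10). It runs from hour 10 to 10 + 9 = hour 19.
After textbook reading (finishes hour 9), lecture review can start at hour 9 and finishes at hour 17.
Group study needs all of lecture review (finishes hour 17); textbook reading (finishes hour 9). That puts its earliest start at hour 17; it finishes at 17 + 1 = hour 18.
The problem set waits on lecture review (finishes hour 17, plus 1-hour gap → hour 18), so it starts at hour 18 and finishes at 18 + 3 = hour 21.
Formula-sheet prep needs all of the problem set (finishes hour 21, plus 3-hour gap → hour 24); textbook reading (finishes hour 9, plus 2-hour gap → hour 11). That puts its earliest start at hour 24; it finishes at 24 + 9 = hour 33.
Final review has to wait for formula-sheet prep (finishes hour 33, plus 1-hour gap → hour 34); lecture review (finishes hour 17); error review (finishes hour 19). The latest of these is hour 34, so final review runs hour 34 to 34 + 2 = hour 36.
All tasks are finished once the last one completes. Finish times: Textbook reading at 9, Lecture review at 17, The problem set at 21, Error review at 19, Group study at 18, Note summarizing at 13, Formula-sheet prep at 33, Final review at 36. The latest is hour 36.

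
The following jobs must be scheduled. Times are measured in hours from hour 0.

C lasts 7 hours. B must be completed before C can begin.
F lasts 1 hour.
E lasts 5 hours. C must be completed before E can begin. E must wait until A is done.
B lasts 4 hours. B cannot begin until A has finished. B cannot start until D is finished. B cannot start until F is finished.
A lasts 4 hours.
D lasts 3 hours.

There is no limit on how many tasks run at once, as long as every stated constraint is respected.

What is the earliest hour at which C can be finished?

F can start immediately at hour 0; it finishes at hour 1.
Nothing blocks D, so it runs from hour 0 to hour 3.
A can start immediately at hour 0; it finishes at hour 4.
For B: A (finishes hour 4); D (finishes hour 3); F (finishes hour 1). Taking the maximum gives a start of hour 4, and it finishes at 4 + 4 = hour 8.
C waits on B (finishes hour 8), so it starts at hour 8 and finishes at 8 + 7 = hour 15.

15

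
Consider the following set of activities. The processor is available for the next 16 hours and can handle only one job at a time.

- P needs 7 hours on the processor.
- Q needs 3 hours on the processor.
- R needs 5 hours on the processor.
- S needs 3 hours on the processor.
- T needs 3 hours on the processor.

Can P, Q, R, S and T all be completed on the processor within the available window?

No

Running back to back, the jobs need 7 + 3 + 5 + 3 + 3 = 21 hours on the processor.
Since 21 > 16, they cannot all fit.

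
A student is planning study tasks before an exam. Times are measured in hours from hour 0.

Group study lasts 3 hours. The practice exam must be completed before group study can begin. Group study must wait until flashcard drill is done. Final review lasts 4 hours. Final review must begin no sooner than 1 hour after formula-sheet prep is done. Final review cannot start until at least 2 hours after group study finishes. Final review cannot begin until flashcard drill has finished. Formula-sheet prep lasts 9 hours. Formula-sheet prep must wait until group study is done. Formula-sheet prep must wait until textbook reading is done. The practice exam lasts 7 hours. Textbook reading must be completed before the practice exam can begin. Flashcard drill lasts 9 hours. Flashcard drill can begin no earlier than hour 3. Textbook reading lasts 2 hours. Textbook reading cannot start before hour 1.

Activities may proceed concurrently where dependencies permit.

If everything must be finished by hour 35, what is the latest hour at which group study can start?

18

Final review must finish by hour 35; it takes 4 hours, so it must start by 35 − 4 = hour 31.
Formula-sheet prep has to be done before final review (must start by hour 31, minus 1-hour gap → hour 30). That means finishing by hour 30, i.e. starting by 30 − 9 = hour 21.
Group study feeds formula-sheet prep (must start by hour 21); final review (must start by hour 31, minus 2-hour gap → hour 29). Taking the minimum, group study must finish by hour 21 and start by 21 − 3 = hour 18.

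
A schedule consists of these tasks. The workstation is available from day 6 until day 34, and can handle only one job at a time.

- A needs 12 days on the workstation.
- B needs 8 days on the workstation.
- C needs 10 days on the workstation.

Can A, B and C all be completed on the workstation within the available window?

No

The workstation window is 34 − 6 = 28 days.
Running back to back, the jobs need 12 + 8 + 10 = 30 days on the workstation.
Since 30 > 28, they cannot all fit.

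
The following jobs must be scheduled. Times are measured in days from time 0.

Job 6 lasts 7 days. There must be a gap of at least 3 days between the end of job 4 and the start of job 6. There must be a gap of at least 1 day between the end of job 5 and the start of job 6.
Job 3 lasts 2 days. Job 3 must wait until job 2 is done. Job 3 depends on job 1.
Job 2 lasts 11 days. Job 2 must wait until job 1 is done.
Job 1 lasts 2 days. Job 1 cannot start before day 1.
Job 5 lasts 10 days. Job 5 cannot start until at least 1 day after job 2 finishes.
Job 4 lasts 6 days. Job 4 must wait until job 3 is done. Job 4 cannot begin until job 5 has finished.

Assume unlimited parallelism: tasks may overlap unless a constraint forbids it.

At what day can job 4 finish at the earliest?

31

Job 1 cannot begin until its own release at day 1. It runs from day 1 to 1 + 2 = day 3.
Job 2 waits on job 1 (finishes day 3), so it starts at day 3 and finishes at 3 + 11 = day 14.
Job 5 cannot begin until job 2 (finishes day 14, plus 1-day gap → day 15). It runs from day 15 to 15 + 10 = day 25.
For job 3: job 2 (finishes day 14); job 1 (finishes day 3). Taking the maximum gives a start of day 14, and it finishes at 14 + 2 = day 16.
For job 4: job 3 (finishes day 16); job 5 (finishes day 25). Taking the maximum gives a start of day 25, and it finishes at 25 + 6 = day 31.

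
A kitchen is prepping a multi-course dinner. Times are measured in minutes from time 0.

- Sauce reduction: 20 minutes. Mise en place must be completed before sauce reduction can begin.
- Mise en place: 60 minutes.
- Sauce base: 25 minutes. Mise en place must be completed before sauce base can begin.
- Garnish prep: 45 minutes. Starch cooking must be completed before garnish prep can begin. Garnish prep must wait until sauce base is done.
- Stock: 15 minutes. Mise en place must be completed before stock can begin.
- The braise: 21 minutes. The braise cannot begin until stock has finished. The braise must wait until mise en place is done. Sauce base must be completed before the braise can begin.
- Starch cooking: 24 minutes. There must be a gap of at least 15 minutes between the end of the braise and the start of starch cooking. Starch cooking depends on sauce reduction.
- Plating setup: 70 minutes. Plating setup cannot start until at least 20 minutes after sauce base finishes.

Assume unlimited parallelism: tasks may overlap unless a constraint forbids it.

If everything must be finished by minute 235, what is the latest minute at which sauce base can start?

105

Garnish prep has no dependents, so it just needs to finish by minute 235. Starting by 235 − 45 = minute 190 achieves that.
Starch cooking must finish before garnish prep (must start by minute 190). With a 24-minute duration, starch cooking must start by 190 − 24 = minute 166.
The braise has to be done before starch cooking (must start by minute 166, minus 15-minute gap → minute 151). That means finishing by minute 151, i.e. starting by 151 − 21 = minute 130.
To finish by minute 235, plating setup (duration 70) must start no later than minute 165.
Sauce base feeds the braise (must start by minute 130); plating setup (must start by minute 165, minus 20-minute gap → minute 145); garnish prep (must start by minute 190). Taking the minimum, sauce base must finish by minute 130 and start by 130 − 25 = minute 105.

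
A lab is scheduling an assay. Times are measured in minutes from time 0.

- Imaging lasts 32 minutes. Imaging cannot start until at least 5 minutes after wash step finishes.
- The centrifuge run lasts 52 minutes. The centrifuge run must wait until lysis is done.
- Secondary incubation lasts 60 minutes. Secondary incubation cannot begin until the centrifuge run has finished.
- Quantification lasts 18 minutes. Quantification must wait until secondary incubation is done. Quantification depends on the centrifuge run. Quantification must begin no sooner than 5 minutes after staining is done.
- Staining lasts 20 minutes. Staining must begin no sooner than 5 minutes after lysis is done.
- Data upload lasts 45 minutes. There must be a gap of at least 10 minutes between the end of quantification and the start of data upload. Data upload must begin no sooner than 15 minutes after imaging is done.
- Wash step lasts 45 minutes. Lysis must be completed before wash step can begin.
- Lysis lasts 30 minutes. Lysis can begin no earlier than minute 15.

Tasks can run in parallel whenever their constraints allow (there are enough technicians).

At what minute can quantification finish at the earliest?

175

Lysis waits on its own release at minute 15, so it starts at minute 15 and finishes at 15 + 30 = minute 45.
Staining waits on lysis (finishes minute 45, plus 5-minute gap → minute 50), so it starts at minute 50 and finishes at 50 + 20 = minute 70.
After lysis (finishes minute 45), the centrifuge run can start at minute 45 and finishes at minute 97.
Secondary incubation cannot begin until the centrifuge run (finishes minute 97). It runs from minute 97 to 97 + 60 = minute 157.
Quantification needs all of secondary incubation (finishes minute 157); the centrifuge run (finishes minute 97); staining (finishes minute 70, plus 5-minute gap → minute 75). That puts its earliest start at minute 157; it finishes at 157 + 18 = minute 175.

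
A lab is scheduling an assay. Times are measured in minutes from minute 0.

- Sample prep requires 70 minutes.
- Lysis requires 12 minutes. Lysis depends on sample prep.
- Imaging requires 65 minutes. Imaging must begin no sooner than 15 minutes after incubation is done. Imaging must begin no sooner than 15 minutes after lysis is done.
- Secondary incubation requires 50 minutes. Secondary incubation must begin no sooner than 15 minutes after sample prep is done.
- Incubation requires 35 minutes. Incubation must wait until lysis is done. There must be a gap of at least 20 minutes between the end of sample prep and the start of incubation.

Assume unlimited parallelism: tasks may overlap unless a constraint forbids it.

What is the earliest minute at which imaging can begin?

Nothing blocks sample prep, so it runs from minute 0 to minute 70.
Lysis cannot begin until sample prep (finishes minute 70). It runs from minute 70 to 70 + 12 = minute 82.
Incubation needs all of lysis (finishes minute 82); sample prep (finishes minute 70, plus 20-minute gap → minute 90). That puts its earliest start at minute 90; it finishes at 90 + 35 = minute 125.
Imaging waits on incubation (finishes minute 125, plus 15-minute gap → minute 140); lysis (finishes minute 82, plus 15-minute gap → minute 97). The latest of these is minute 140, which is the earliest imaging can start.

140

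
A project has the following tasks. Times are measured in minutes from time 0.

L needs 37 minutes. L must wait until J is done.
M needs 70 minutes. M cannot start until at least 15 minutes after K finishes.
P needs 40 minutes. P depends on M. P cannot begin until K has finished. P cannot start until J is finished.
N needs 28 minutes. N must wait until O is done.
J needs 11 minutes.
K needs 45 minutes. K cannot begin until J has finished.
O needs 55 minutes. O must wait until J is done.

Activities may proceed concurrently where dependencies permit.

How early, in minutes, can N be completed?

J has no prerequisites, so it starts at minute 0 and finishes at minute 11.
O cannot begin until J (finishes minute 11). It runs from minute 11 to 11 + 55 = minute 66.
After O (finishes minute 66), N can start at minute 66 and finishes at minute 94.

94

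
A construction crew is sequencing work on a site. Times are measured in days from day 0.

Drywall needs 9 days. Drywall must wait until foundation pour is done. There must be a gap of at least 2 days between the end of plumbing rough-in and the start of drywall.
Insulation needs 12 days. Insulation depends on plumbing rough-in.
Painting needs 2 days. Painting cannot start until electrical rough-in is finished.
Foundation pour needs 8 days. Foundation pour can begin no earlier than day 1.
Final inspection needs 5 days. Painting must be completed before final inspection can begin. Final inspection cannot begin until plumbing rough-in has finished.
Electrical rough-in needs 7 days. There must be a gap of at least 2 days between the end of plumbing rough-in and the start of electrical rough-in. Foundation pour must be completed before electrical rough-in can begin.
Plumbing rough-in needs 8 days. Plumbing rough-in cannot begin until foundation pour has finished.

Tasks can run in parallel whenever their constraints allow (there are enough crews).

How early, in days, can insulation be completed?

29

Foundation pour waits on its own release at day 1, so it starts at day 1 and finishes at 1 + 8 = day 9.
Plumbing rough-in waits on foundation pour (finishes day 9), so it starts at day 9 and finishes at 9 + 8 = day 17.
Insulation waits on plumbing rough-in (finishes day 17), so it starts at day 17 and finishes at 17 + 12 = day 29.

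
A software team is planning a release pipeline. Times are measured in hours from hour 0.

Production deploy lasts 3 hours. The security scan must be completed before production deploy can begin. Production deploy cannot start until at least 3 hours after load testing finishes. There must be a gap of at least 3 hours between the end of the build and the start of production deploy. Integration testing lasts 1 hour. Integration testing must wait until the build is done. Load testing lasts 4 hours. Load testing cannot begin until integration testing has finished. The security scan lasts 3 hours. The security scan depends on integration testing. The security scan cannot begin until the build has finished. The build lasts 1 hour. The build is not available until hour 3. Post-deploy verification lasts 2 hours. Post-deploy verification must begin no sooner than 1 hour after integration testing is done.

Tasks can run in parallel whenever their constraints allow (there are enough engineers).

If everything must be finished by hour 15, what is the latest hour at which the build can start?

3

Nothing follows production deploy; the deadline of hour 15 is its only limit. It must start by 15 − 3 = hour 12.
The security scan feeds into production deploy (must start by hour 12); so the security scan must finish by hour 12 and therefore start by hour 9.
Load testing feeds into production deploy (must start by hour 12, minus 3-hour gap → hour 9); so load testing must finish by hour 9 and therefore start by hour 5.
Nothing follows post-deploy verification; the deadline of hour 15 is its only limit. It must start by 15 − 2 = hour 13.
Integration testing must finish in time for the security scan (must start by hour 9); load testing (must start by hour 5); post-deploy verification (must start by hour 13, minus 1-hour gap → hour 12). The tightest is hour 5, so integration testing must start by 5 − 1 = hour 4.
The build feeds integration testing (must start by hour 4); the security scan (must start by hour 9); production deploy (must start by hour 12, minus 3-hour gap → hour 9). Taking the minimum, the build must finish by hour 4 and start by 4 − 1 = hour 3.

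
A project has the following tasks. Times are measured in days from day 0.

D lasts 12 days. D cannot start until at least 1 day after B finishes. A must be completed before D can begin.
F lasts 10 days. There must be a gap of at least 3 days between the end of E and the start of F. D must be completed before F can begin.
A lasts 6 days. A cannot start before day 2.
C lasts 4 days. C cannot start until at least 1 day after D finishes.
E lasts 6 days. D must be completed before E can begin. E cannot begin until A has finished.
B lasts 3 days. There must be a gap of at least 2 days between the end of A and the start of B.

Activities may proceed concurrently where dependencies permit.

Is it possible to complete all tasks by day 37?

No

A waits on its own release at day 2, so it starts at day 2 and finishes at 2 + 6 = day 8.
B cannot begin until A (finishes day 8, plus 2-day gap → day 10). It runs from day 10 to 10 + 3 = day 13.
D has to wait for B (finishes day 13, plus 1-day gap → day 14); A (finishes day 8). The latest of these is day 14, so D runs day 14 to 14 + 12 = day 26.
For E: D (finishes day 26); A (finishes day 8). Taking the maximum gives a start of day 26, and it finishes at 26 + 6 = day 32.
F cannot start until E (finishes day 32, plus 3-day gap → day 35); D (finishes day 26). The controlling bound is day 35, so F finishes at 35 + 10 = day 45.
C waits on D (finishes day 26, plus 1-day gap → day 27), so it starts at day 27 and finishes at 27 + 4 = day 31.
The earliest everything can be done is day 45, which is after the deadline of 37, so it is not possible.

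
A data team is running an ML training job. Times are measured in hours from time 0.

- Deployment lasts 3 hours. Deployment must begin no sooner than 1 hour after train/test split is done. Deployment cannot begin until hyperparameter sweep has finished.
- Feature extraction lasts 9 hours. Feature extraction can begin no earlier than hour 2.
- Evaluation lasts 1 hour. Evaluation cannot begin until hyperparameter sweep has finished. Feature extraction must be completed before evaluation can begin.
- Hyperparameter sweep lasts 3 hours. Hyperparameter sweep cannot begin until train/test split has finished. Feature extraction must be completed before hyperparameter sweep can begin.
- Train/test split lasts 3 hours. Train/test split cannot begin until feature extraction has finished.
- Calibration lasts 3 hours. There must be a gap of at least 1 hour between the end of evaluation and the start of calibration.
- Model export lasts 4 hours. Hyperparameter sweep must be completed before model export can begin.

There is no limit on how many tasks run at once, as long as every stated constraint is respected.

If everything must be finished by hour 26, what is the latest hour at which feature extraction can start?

6

Nothing follows calibration; the deadline of hour 26 is its only limit. It must start by 26 − 3 = hour 23.
Evaluation has to be done before calibration (must start by hour 23, minus 1-hour gap → hour 22). That means finishing by hour 22, i.e. starting by 22 − 1 = hour 21.
Model export has no dependents, so it just needs to finish by hour 26. Starting by 26 − 4 = hour 22 achieves that.
To finish by hour 26, deployment (duration 3) must start no later than hour 23.
Hyperparameter sweep feeds evaluation (must start by hour 21); model export (must start by hour 22); deployment (must start by hour 23). Taking the minimum, hyperparameter sweep must finish by hour 21 and start by 21 − 3 = hour 18.
Train/test split feeds hyperparameter sweep (must start by hour 18); deployment (must start by hour 23, minus 1-hour gap → hour 22). Taking the minimum, train/test split must finish by hour 18 and start by 18 − 3 = hour 15.
Feature extraction has several dependents: train/test split (must start by hour 15); hyperparameter sweep (must start by hour 18); evaluation (must start by hour 21). The earliest of those limits is hour 15, so feature extraction must start by 15 − 9 = hour 6.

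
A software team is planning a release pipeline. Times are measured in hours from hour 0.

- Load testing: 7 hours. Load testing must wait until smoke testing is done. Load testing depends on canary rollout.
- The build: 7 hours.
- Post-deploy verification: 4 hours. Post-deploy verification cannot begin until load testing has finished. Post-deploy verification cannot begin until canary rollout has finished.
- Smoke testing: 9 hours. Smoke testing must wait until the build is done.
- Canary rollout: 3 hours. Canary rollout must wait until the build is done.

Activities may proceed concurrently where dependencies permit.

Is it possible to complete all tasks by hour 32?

Nothing blocks the build, so it runs from hour 0 to hour 7.
Canary rollout waits on the build (finishes hour 7), so it starts at hour 7 and finishes at 7 + 3 = hour 10.
After the build (finishes hour 7), smoke testing can start at hour 7 and finishes at hour 16.
Load testing has to wait for smoke testing (finishes hour 16); canary rollout (finishes hour 10). The latest of these is hour 16, so load testing runs hour 16 to 16 + 7 = hour 23.
Post-deploy verification needs all of load testing (finishes hour 23); canary rollout (finishes hour 10). That puts its earliest start at hour 23; it finishes at 23 + 4 = hour 27.
Every task is finished by hour 27, which is no later than the deadline of 32, so the schedule is feasible.

Yes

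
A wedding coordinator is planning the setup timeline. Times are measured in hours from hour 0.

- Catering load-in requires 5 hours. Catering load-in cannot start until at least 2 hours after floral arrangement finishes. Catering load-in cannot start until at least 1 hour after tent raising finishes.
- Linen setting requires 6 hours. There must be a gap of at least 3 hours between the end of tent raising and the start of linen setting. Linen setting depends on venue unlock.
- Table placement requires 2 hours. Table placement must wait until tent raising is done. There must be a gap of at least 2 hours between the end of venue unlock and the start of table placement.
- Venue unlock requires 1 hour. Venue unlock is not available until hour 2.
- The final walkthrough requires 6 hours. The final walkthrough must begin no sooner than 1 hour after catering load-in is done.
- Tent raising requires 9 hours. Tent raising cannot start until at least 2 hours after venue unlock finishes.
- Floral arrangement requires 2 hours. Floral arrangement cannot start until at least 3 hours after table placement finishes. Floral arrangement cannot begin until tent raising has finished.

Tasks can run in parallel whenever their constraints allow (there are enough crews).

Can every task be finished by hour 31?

Venue unlock waits on its own release at hour 2, so it starts at hour 2 and finishes at 2 + 1 = hour 3.
Tent raising cannot begin until venue unlock (finishes hour 3, plus 2-hour gap → hour 5). It runs from hour 5 to 5 + 9 = hour 14.
For linen setting: tent raising (finishes hour 14, plus 3-hour gap → hour 17); venue unlock (finishes hour 3). Taking the maximum gives a start of hour 17, and it finishes at 17 + 6 = hour 23.
Table placement has to wait for tent raising (finishes hour 14); venue unlock (finishes hour 3, plus 2-hour gap → hour 5). The latest of these is hour 14, so table placement runs hour 14 to 14 + 2 = hour 16.
Floral arrangement cannot start until table placement (finishes hour 16, plus 3-hour gap → hour 19); tent raising (finishes hour 14). The controlling bound is hour 19, so floral arrangement finishes at 19 + 2 = hour 21.
Catering load-in needs all of floral arrangement (finishes hour 21, plus 2-hour gap → hour 23); tent raising (finishes hour 14, plus 1-hour gap → hour 15). That puts its earliest start at hour 23; it finishes at 23 + 5 = hour 28.
The final walkthrough cannot begin until catering load-in (finishes hour 28, plus 1-hour gap → hour 29). It runs from hour 29 to 29 + 6 = hour 35.
The earliest everything can be done is hour 35, which is after the deadline of 31, so it is not possible.

No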